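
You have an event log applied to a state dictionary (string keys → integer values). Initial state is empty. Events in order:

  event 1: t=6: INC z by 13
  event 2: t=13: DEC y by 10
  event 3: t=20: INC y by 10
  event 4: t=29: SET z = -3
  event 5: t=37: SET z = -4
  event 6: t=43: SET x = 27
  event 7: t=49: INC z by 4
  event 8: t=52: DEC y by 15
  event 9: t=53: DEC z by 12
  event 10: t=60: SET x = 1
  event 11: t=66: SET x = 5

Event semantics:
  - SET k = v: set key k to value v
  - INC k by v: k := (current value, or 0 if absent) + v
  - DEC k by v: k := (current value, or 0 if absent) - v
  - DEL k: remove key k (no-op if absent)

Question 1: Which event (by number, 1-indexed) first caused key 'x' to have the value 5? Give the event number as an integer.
Answer: 11

Derivation:
Looking for first event where x becomes 5:
  event 6: x = 27
  event 7: x = 27
  event 8: x = 27
  event 9: x = 27
  event 10: x = 1
  event 11: x 1 -> 5  <-- first match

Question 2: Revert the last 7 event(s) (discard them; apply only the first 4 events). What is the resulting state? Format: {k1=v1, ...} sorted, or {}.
Answer: {y=0, z=-3}

Derivation:
Keep first 4 events (discard last 7):
  after event 1 (t=6: INC z by 13): {z=13}
  after event 2 (t=13: DEC y by 10): {y=-10, z=13}
  after event 3 (t=20: INC y by 10): {y=0, z=13}
  after event 4 (t=29: SET z = -3): {y=0, z=-3}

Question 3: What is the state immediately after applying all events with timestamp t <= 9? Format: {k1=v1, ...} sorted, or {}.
Answer: {z=13}

Derivation:
Apply events with t <= 9 (1 events):
  after event 1 (t=6: INC z by 13): {z=13}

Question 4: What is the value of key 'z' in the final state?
Answer: -12

Derivation:
Track key 'z' through all 11 events:
  event 1 (t=6: INC z by 13): z (absent) -> 13
  event 2 (t=13: DEC y by 10): z unchanged
  event 3 (t=20: INC y by 10): z unchanged
  event 4 (t=29: SET z = -3): z 13 -> -3
  event 5 (t=37: SET z = -4): z -3 -> -4
  event 6 (t=43: SET x = 27): z unchanged
  event 7 (t=49: INC z by 4): z -4 -> 0
  event 8 (t=52: DEC y by 15): z unchanged
  event 9 (t=53: DEC z by 12): z 0 -> -12
  event 10 (t=60: SET x = 1): z unchanged
  event 11 (t=66: SET x = 5): z unchanged
Final: z = -12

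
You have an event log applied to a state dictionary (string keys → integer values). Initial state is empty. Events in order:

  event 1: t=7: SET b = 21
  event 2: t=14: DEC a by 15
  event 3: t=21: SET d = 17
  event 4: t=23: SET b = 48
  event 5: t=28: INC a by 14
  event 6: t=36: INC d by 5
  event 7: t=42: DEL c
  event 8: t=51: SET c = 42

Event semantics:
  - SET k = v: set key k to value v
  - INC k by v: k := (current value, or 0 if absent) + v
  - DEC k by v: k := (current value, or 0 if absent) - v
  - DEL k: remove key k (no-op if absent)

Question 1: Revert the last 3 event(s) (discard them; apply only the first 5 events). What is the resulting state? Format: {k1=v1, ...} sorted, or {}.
Answer: {a=-1, b=48, d=17}

Derivation:
Keep first 5 events (discard last 3):
  after event 1 (t=7: SET b = 21): {b=21}
  after event 2 (t=14: DEC a by 15): {a=-15, b=21}
  after event 3 (t=21: SET d = 17): {a=-15, b=21, d=17}
  after event 4 (t=23: SET b = 48): {a=-15, b=48, d=17}
  after event 5 (t=28: INC a by 14): {a=-1, b=48, d=17}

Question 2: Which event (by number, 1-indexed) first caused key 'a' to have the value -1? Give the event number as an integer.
Answer: 5

Derivation:
Looking for first event where a becomes -1:
  event 2: a = -15
  event 3: a = -15
  event 4: a = -15
  event 5: a -15 -> -1  <-- first match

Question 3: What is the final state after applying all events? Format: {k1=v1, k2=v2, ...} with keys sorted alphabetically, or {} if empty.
Answer: {a=-1, b=48, c=42, d=22}

Derivation:
  after event 1 (t=7: SET b = 21): {b=21}
  after event 2 (t=14: DEC a by 15): {a=-15, b=21}
  after event 3 (t=21: SET d = 17): {a=-15, b=21, d=17}
  after event 4 (t=23: SET b = 48): {a=-15, b=48, d=17}
  after event 5 (t=28: INC a by 14): {a=-1, b=48, d=17}
  after event 6 (t=36: INC d by 5): {a=-1, b=48, d=22}
  after event 7 (t=42: DEL c): {a=-1, b=48, d=22}
  after event 8 (t=51: SET c = 42): {a=-1, b=48, c=42, d=22}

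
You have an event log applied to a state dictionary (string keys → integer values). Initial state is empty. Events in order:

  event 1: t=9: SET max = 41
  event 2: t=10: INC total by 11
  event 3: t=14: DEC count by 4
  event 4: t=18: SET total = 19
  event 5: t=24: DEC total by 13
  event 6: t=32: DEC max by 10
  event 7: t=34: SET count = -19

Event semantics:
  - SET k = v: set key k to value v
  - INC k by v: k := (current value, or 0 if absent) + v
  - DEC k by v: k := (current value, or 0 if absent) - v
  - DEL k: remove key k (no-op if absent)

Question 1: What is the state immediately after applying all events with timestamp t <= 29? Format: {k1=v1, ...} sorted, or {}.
Answer: {count=-4, max=41, total=6}

Derivation:
Apply events with t <= 29 (5 events):
  after event 1 (t=9: SET max = 41): {max=41}
  after event 2 (t=10: INC total by 11): {max=41, total=11}
  after event 3 (t=14: DEC count by 4): {count=-4, max=41, total=11}
  after event 4 (t=18: SET total = 19): {count=-4, max=41, total=19}
  after event 5 (t=24: DEC total by 13): {count=-4, max=41, total=6}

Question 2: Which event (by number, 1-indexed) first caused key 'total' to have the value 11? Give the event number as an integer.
Looking for first event where total becomes 11:
  event 2: total (absent) -> 11  <-- first match

Answer: 2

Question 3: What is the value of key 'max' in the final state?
Answer: 31

Derivation:
Track key 'max' through all 7 events:
  event 1 (t=9: SET max = 41): max (absent) -> 41
  event 2 (t=10: INC total by 11): max unchanged
  event 3 (t=14: DEC count by 4): max unchanged
  event 4 (t=18: SET total = 19): max unchanged
  event 5 (t=24: DEC total by 13): max unchanged
  event 6 (t=32: DEC max by 10): max 41 -> 31
  event 7 (t=34: SET count = -19): max unchanged
Final: max = 31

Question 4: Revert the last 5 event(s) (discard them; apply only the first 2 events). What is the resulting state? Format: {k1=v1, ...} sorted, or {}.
Answer: {max=41, total=11}

Derivation:
Keep first 2 events (discard last 5):
  after event 1 (t=9: SET max = 41): {max=41}
  after event 2 (t=10: INC total by 11): {max=41, total=11}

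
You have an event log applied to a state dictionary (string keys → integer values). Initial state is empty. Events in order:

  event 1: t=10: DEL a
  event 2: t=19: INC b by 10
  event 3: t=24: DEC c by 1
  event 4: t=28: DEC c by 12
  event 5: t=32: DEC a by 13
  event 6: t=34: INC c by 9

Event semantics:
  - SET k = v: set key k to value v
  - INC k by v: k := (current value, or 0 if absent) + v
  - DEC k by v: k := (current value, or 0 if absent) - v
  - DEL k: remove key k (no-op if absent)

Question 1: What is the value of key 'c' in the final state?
Answer: -4

Derivation:
Track key 'c' through all 6 events:
  event 1 (t=10: DEL a): c unchanged
  event 2 (t=19: INC b by 10): c unchanged
  event 3 (t=24: DEC c by 1): c (absent) -> -1
  event 4 (t=28: DEC c by 12): c -1 -> -13
  event 5 (t=32: DEC a by 13): c unchanged
  event 6 (t=34: INC c by 9): c -13 -> -4
Final: c = -4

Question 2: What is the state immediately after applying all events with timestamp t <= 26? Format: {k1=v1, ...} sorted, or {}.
Apply events with t <= 26 (3 events):
  after event 1 (t=10: DEL a): {}
  after event 2 (t=19: INC b by 10): {b=10}
  after event 3 (t=24: DEC c by 1): {b=10, c=-1}

Answer: {b=10, c=-1}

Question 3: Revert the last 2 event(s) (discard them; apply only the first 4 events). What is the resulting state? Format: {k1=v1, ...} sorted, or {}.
Answer: {b=10, c=-13}

Derivation:
Keep first 4 events (discard last 2):
  after event 1 (t=10: DEL a): {}
  after event 2 (t=19: INC b by 10): {b=10}
  after event 3 (t=24: DEC c by 1): {b=10, c=-1}
  after event 4 (t=28: DEC c by 12): {b=10, c=-13}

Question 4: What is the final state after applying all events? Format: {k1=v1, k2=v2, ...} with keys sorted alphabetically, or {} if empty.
Answer: {a=-13, b=10, c=-4}

Derivation:
  after event 1 (t=10: DEL a): {}
  after event 2 (t=19: INC b by 10): {b=10}
  after event 3 (t=24: DEC c by 1): {b=10, c=-1}
  after event 4 (t=28: DEC c by 12): {b=10, c=-13}
  after event 5 (t=32: DEC a by 13): {a=-13, b=10, c=-13}
  after event 6 (t=34: INC c by 9): {a=-13, b=10, c=-4}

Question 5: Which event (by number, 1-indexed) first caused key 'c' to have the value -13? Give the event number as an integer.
Answer: 4

Derivation:
Looking for first event where c becomes -13:
  event 3: c = -1
  event 4: c -1 -> -13  <-- first match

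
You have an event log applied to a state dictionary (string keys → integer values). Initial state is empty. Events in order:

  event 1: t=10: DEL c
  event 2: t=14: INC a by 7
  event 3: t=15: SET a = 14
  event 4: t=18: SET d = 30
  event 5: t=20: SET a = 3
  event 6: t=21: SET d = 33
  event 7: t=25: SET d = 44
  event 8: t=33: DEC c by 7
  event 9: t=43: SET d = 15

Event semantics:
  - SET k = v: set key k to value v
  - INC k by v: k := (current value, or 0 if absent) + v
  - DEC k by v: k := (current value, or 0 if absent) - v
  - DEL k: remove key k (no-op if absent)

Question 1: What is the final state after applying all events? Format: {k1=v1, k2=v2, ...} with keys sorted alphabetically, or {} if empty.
  after event 1 (t=10: DEL c): {}
  after event 2 (t=14: INC a by 7): {a=7}
  after event 3 (t=15: SET a = 14): {a=14}
  after event 4 (t=18: SET d = 30): {a=14, d=30}
  after event 5 (t=20: SET a = 3): {a=3, d=30}
  after event 6 (t=21: SET d = 33): {a=3, d=33}
  after event 7 (t=25: SET d = 44): {a=3, d=44}
  after event 8 (t=33: DEC c by 7): {a=3, c=-7, d=44}
  after event 9 (t=43: SET d = 15): {a=3, c=-7, d=15}

Answer: {a=3, c=-7, d=15}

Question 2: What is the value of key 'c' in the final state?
Track key 'c' through all 9 events:
  event 1 (t=10: DEL c): c (absent) -> (absent)
  event 2 (t=14: INC a by 7): c unchanged
  event 3 (t=15: SET a = 14): c unchanged
  event 4 (t=18: SET d = 30): c unchanged
  event 5 (t=20: SET a = 3): c unchanged
  event 6 (t=21: SET d = 33): c unchanged
  event 7 (t=25: SET d = 44): c unchanged
  event 8 (t=33: DEC c by 7): c (absent) -> -7
  event 9 (t=43: SET d = 15): c unchanged
Final: c = -7

Answer: -7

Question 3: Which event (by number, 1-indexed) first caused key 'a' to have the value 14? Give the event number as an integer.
Answer: 3

Derivation:
Looking for first event where a becomes 14:
  event 2: a = 7
  event 3: a 7 -> 14  <-- first match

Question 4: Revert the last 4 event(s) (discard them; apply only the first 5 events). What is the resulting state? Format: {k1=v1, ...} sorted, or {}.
Keep first 5 events (discard last 4):
  after event 1 (t=10: DEL c): {}
  after event 2 (t=14: INC a by 7): {a=7}
  after event 3 (t=15: SET a = 14): {a=14}
  after event 4 (t=18: SET d = 30): {a=14, d=30}
  after event 5 (t=20: SET a = 3): {a=3, d=30}

Answer: {a=3, d=30}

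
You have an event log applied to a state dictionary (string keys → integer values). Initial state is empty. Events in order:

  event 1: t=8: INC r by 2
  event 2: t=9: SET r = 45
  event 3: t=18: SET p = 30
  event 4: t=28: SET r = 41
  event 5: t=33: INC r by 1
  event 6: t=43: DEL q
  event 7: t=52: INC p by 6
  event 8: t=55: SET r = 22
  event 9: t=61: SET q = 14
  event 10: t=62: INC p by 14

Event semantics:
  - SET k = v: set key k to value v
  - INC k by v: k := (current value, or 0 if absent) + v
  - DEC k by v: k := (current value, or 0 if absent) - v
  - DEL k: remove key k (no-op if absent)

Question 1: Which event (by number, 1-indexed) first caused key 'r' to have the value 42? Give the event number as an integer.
Answer: 5

Derivation:
Looking for first event where r becomes 42:
  event 1: r = 2
  event 2: r = 45
  event 3: r = 45
  event 4: r = 41
  event 5: r 41 -> 42  <-- first match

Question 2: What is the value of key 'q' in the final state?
Track key 'q' through all 10 events:
  event 1 (t=8: INC r by 2): q unchanged
  event 2 (t=9: SET r = 45): q unchanged
  event 3 (t=18: SET p = 30): q unchanged
  event 4 (t=28: SET r = 41): q unchanged
  event 5 (t=33: INC r by 1): q unchanged
  event 6 (t=43: DEL q): q (absent) -> (absent)
  event 7 (t=52: INC p by 6): q unchanged
  event 8 (t=55: SET r = 22): q unchanged
  event 9 (t=61: SET q = 14): q (absent) -> 14
  event 10 (t=62: INC p by 14): q unchanged
Final: q = 14

Answer: 14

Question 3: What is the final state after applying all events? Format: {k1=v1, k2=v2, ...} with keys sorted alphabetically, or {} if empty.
Answer: {p=50, q=14, r=22}

Derivation:
  after event 1 (t=8: INC r by 2): {r=2}
  after event 2 (t=9: SET r = 45): {r=45}
  after event 3 (t=18: SET p = 30): {p=30, r=45}
  after event 4 (t=28: SET r = 41): {p=30, r=41}
  after event 5 (t=33: INC r by 1): {p=30, r=42}
  after event 6 (t=43: DEL q): {p=30, r=42}
  after event 7 (t=52: INC p by 6): {p=36, r=42}
  after event 8 (t=55: SET r = 22): {p=36, r=22}
  after event 9 (t=61: SET q = 14): {p=36, q=14, r=22}
  after event 10 (t=62: INC p by 14): {p=50, q=14, r=22}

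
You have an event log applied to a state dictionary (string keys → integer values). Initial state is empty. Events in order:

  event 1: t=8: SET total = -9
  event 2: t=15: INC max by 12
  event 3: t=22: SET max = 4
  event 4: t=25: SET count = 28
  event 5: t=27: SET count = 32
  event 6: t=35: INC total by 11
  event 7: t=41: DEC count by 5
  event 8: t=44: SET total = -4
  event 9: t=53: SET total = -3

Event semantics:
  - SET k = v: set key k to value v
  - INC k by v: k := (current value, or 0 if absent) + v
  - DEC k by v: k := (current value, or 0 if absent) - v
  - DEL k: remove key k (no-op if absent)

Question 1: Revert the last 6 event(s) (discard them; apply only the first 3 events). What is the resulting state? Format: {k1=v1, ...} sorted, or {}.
Answer: {max=4, total=-9}

Derivation:
Keep first 3 events (discard last 6):
  after event 1 (t=8: SET total = -9): {total=-9}
  after event 2 (t=15: INC max by 12): {max=12, total=-9}
  after event 3 (t=22: SET max = 4): {max=4, total=-9}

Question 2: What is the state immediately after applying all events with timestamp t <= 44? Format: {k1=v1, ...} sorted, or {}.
Apply events with t <= 44 (8 events):
  after event 1 (t=8: SET total = -9): {total=-9}
  after event 2 (t=15: INC max by 12): {max=12, total=-9}
  after event 3 (t=22: SET max = 4): {max=4, total=-9}
  after event 4 (t=25: SET count = 28): {count=28, max=4, total=-9}
  after event 5 (t=27: SET count = 32): {count=32, max=4, total=-9}
  after event 6 (t=35: INC total by 11): {count=32, max=4, total=2}
  after event 7 (t=41: DEC count by 5): {count=27, max=4, total=2}
  after event 8 (t=44: SET total = -4): {count=27, max=4, total=-4}

Answer: {count=27, max=4, total=-4}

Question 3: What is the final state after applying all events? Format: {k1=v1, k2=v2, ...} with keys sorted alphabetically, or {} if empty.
Answer: {count=27, max=4, total=-3}

Derivation:
  after event 1 (t=8: SET total = -9): {total=-9}
  after event 2 (t=15: INC max by 12): {max=12, total=-9}
  after event 3 (t=22: SET max = 4): {max=4, total=-9}
  after event 4 (t=25: SET count = 28): {count=28, max=4, total=-9}
  after event 5 (t=27: SET count = 32): {count=32, max=4, total=-9}
  after event 6 (t=35: INC total by 11): {count=32, max=4, total=2}
  after event 7 (t=41: DEC count by 5): {count=27, max=4, total=2}
  after event 8 (t=44: SET total = -4): {count=27, max=4, total=-4}
  after event 9 (t=53: SET total = -3): {count=27, max=4, total=-3}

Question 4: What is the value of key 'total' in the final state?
Track key 'total' through all 9 events:
  event 1 (t=8: SET total = -9): total (absent) -> -9
  event 2 (t=15: INC max by 12): total unchanged
  event 3 (t=22: SET max = 4): total unchanged
  event 4 (t=25: SET count = 28): total unchanged
  event 5 (t=27: SET count = 32): total unchanged
  event 6 (t=35: INC total by 11): total -9 -> 2
  event 7 (t=41: DEC count by 5): total unchanged
  event 8 (t=44: SET total = -4): total 2 -> -4
  event 9 (t=53: SET total = -3): total -4 -> -3
Final: total = -3

Answer: -3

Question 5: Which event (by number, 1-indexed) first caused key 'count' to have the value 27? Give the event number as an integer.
Answer: 7

Derivation:
Looking for first event where count becomes 27:
  event 4: count = 28
  event 5: count = 32
  event 6: count = 32
  event 7: count 32 -> 27  <-- first match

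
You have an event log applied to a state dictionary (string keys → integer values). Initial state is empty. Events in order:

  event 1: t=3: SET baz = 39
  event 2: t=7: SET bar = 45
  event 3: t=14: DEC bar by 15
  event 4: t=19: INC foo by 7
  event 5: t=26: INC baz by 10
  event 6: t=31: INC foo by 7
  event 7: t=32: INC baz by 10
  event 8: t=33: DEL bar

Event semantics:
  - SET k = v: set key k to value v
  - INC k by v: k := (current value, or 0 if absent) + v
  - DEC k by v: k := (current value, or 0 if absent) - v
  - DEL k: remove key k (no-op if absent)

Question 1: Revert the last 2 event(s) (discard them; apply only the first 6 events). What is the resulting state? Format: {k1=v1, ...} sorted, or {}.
Keep first 6 events (discard last 2):
  after event 1 (t=3: SET baz = 39): {baz=39}
  after event 2 (t=7: SET bar = 45): {bar=45, baz=39}
  after event 3 (t=14: DEC bar by 15): {bar=30, baz=39}
  after event 4 (t=19: INC foo by 7): {bar=30, baz=39, foo=7}
  after event 5 (t=26: INC baz by 10): {bar=30, baz=49, foo=7}
  after event 6 (t=31: INC foo by 7): {bar=30, baz=49, foo=14}

Answer: {bar=30, baz=49, foo=14}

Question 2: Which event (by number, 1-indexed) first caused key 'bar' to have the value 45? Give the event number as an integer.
Answer: 2

Derivation:
Looking for first event where bar becomes 45:
  event 2: bar (absent) -> 45  <-- first match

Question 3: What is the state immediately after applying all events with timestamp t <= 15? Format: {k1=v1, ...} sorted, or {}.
Answer: {bar=30, baz=39}

Derivation:
Apply events with t <= 15 (3 events):
  after event 1 (t=3: SET baz = 39): {baz=39}
  after event 2 (t=7: SET bar = 45): {bar=45, baz=39}
  after event 3 (t=14: DEC bar by 15): {bar=30, baz=39}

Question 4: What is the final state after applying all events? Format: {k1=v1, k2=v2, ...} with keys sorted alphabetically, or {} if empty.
Answer: {baz=59, foo=14}

Derivation:
  after event 1 (t=3: SET baz = 39): {baz=39}
  after event 2 (t=7: SET bar = 45): {bar=45, baz=39}
  after event 3 (t=14: DEC bar by 15): {bar=30, baz=39}
  after event 4 (t=19: INC foo by 7): {bar=30, baz=39, foo=7}
  after event 5 (t=26: INC baz by 10): {bar=30, baz=49, foo=7}
  after event 6 (t=31: INC foo by 7): {bar=30, baz=49, foo=14}
  after event 7 (t=32: INC baz by 10): {bar=30, baz=59, foo=14}
  after event 8 (t=33: DEL bar): {baz=59, foo=14}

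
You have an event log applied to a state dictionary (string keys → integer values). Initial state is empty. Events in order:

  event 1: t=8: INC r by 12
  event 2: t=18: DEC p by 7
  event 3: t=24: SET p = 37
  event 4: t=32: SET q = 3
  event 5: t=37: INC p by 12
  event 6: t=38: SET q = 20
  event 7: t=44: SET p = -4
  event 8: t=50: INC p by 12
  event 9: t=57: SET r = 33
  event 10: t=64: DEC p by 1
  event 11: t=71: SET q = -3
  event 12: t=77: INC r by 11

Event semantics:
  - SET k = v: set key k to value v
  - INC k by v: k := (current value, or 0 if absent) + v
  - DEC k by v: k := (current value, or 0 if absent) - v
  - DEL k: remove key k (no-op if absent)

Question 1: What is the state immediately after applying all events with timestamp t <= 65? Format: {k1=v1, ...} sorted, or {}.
Apply events with t <= 65 (10 events):
  after event 1 (t=8: INC r by 12): {r=12}
  after event 2 (t=18: DEC p by 7): {p=-7, r=12}
  after event 3 (t=24: SET p = 37): {p=37, r=12}
  after event 4 (t=32: SET q = 3): {p=37, q=3, r=12}
  after event 5 (t=37: INC p by 12): {p=49, q=3, r=12}
  after event 6 (t=38: SET q = 20): {p=49, q=20, r=12}
  after event 7 (t=44: SET p = -4): {p=-4, q=20, r=12}
  after event 8 (t=50: INC p by 12): {p=8, q=20, r=12}
  after event 9 (t=57: SET r = 33): {p=8, q=20, r=33}
  after event 10 (t=64: DEC p by 1): {p=7, q=20, r=33}

Answer: {p=7, q=20, r=33}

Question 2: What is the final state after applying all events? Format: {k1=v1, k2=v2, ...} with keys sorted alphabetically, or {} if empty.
Answer: {p=7, q=-3, r=44}

Derivation:
  after event 1 (t=8: INC r by 12): {r=12}
  after event 2 (t=18: DEC p by 7): {p=-7, r=12}
  after event 3 (t=24: SET p = 37): {p=37, r=12}
  after event 4 (t=32: SET q = 3): {p=37, q=3, r=12}
  after event 5 (t=37: INC p by 12): {p=49, q=3, r=12}
  after event 6 (t=38: SET q = 20): {p=49, q=20, r=12}
  after event 7 (t=44: SET p = -4): {p=-4, q=20, r=12}
  after event 8 (t=50: INC p by 12): {p=8, q=20, r=12}
  after event 9 (t=57: SET r = 33): {p=8, q=20, r=33}
  after event 10 (t=64: DEC p by 1): {p=7, q=20, r=33}
  after event 11 (t=71: SET q = -3): {p=7, q=-3, r=33}
  after event 12 (t=77: INC r by 11): {p=7, q=-3, r=44}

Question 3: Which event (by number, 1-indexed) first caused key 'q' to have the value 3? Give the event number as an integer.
Answer: 4

Derivation:
Looking for first event where q becomes 3:
  event 4: q (absent) -> 3  <-- first match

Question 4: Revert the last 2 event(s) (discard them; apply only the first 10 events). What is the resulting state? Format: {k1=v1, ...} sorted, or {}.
Keep first 10 events (discard last 2):
  after event 1 (t=8: INC r by 12): {r=12}
  after event 2 (t=18: DEC p by 7): {p=-7, r=12}
  after event 3 (t=24: SET p = 37): {p=37, r=12}
  after event 4 (t=32: SET q = 3): {p=37, q=3, r=12}
  after event 5 (t=37: INC p by 12): {p=49, q=3, r=12}
  after event 6 (t=38: SET q = 20): {p=49, q=20, r=12}
  after event 7 (t=44: SET p = -4): {p=-4, q=20, r=12}
  after event 8 (t=50: INC p by 12): {p=8, q=20, r=12}
  after event 9 (t=57: SET r = 33): {p=8, q=20, r=33}
  after event 10 (t=64: DEC p by 1): {p=7, q=20, r=33}

Answer: {p=7, q=20, r=33}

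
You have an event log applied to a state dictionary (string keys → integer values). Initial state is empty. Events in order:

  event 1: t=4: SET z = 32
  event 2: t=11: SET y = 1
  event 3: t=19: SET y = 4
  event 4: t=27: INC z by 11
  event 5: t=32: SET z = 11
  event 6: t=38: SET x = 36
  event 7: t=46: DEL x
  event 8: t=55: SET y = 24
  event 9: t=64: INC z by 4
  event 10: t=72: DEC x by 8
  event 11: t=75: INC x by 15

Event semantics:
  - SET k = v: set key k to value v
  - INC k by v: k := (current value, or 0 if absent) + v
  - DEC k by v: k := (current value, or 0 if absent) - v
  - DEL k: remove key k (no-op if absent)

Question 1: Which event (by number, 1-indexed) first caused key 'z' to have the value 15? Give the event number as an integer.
Answer: 9

Derivation:
Looking for first event where z becomes 15:
  event 1: z = 32
  event 2: z = 32
  event 3: z = 32
  event 4: z = 43
  event 5: z = 11
  event 6: z = 11
  event 7: z = 11
  event 8: z = 11
  event 9: z 11 -> 15  <-- first match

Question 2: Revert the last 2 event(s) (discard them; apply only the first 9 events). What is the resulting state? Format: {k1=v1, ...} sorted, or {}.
Answer: {y=24, z=15}

Derivation:
Keep first 9 events (discard last 2):
  after event 1 (t=4: SET z = 32): {z=32}
  after event 2 (t=11: SET y = 1): {y=1, z=32}
  after event 3 (t=19: SET y = 4): {y=4, z=32}
  after event 4 (t=27: INC z by 11): {y=4, z=43}
  after event 5 (t=32: SET z = 11): {y=4, z=11}
  after event 6 (t=38: SET x = 36): {x=36, y=4, z=11}
  after event 7 (t=46: DEL x): {y=4, z=11}
  after event 8 (t=55: SET y = 24): {y=24, z=11}
  after event 9 (t=64: INC z by 4): {y=24, z=15}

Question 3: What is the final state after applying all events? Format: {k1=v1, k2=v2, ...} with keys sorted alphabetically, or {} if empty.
Answer: {x=7, y=24, z=15}

Derivation:
  after event 1 (t=4: SET z = 32): {z=32}
  after event 2 (t=11: SET y = 1): {y=1, z=32}
  after event 3 (t=19: SET y = 4): {y=4, z=32}
  after event 4 (t=27: INC z by 11): {y=4, z=43}
  after event 5 (t=32: SET z = 11): {y=4, z=11}
  after event 6 (t=38: SET x = 36): {x=36, y=4, z=11}
  after event 7 (t=46: DEL x): {y=4, z=11}
  after event 8 (t=55: SET y = 24): {y=24, z=11}
  after event 9 (t=64: INC z by 4): {y=24, z=15}
  after event 10 (t=72: DEC x by 8): {x=-8, y=24, z=15}
  after event 11 (t=75: INC x by 15): {x=7, y=24, z=15}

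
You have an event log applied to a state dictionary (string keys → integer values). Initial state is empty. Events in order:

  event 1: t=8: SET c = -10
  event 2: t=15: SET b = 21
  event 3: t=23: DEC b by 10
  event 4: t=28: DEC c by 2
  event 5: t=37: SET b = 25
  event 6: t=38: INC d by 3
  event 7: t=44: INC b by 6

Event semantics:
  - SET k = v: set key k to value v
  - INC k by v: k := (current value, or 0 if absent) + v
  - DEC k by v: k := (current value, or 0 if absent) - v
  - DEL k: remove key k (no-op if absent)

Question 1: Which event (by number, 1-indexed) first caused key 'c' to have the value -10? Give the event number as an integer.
Looking for first event where c becomes -10:
  event 1: c (absent) -> -10  <-- first match

Answer: 1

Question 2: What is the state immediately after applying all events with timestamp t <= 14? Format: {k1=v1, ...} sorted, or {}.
Answer: {c=-10}

Derivation:
Apply events with t <= 14 (1 events):
  after event 1 (t=8: SET c = -10): {c=-10}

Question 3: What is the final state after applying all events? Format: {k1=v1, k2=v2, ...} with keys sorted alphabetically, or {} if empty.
  after event 1 (t=8: SET c = -10): {c=-10}
  after event 2 (t=15: SET b = 21): {b=21, c=-10}
  after event 3 (t=23: DEC b by 10): {b=11, c=-10}
  after event 4 (t=28: DEC c by 2): {b=11, c=-12}
  after event 5 (t=37: SET b = 25): {b=25, c=-12}
  after event 6 (t=38: INC d by 3): {b=25, c=-12, d=3}
  after event 7 (t=44: INC b by 6): {b=31, c=-12, d=3}

Answer: {b=31, c=-12, d=3}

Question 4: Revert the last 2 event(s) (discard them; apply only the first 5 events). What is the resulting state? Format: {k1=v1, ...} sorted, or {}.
Answer: {b=25, c=-12}

Derivation:
Keep first 5 events (discard last 2):
  after event 1 (t=8: SET c = -10): {c=-10}
  after event 2 (t=15: SET b = 21): {b=21, c=-10}
  after event 3 (t=23: DEC b by 10): {b=11, c=-10}
  after event 4 (t=28: DEC c by 2): {b=11, c=-12}
  after event 5 (t=37: SET b = 25): {b=25, c=-12}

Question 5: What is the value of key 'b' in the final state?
Track key 'b' through all 7 events:
  event 1 (t=8: SET c = -10): b unchanged
  event 2 (t=15: SET b = 21): b (absent) -> 21
  event 3 (t=23: DEC b by 10): b 21 -> 11
  event 4 (t=28: DEC c by 2): b unchanged
  event 5 (t=37: SET b = 25): b 11 -> 25
  event 6 (t=38: INC d by 3): b unchanged
  event 7 (t=44: INC b by 6): b 25 -> 31
Final: b = 31

Answer: 31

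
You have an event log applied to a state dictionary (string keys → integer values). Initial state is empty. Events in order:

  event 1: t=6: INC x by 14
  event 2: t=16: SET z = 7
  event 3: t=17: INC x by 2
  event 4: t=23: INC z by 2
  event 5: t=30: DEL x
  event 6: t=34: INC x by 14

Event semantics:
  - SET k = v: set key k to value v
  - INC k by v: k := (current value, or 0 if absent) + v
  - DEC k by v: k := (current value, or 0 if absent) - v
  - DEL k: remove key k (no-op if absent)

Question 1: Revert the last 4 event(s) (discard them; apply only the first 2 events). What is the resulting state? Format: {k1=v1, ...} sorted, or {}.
Keep first 2 events (discard last 4):
  after event 1 (t=6: INC x by 14): {x=14}
  after event 2 (t=16: SET z = 7): {x=14, z=7}

Answer: {x=14, z=7}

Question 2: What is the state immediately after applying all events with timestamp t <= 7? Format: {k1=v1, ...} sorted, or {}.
Answer: {x=14}

Derivation:
Apply events with t <= 7 (1 events):
  after event 1 (t=6: INC x by 14): {x=14}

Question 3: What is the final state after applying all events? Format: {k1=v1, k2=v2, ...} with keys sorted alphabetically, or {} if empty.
  after event 1 (t=6: INC x by 14): {x=14}
  after event 2 (t=16: SET z = 7): {x=14, z=7}
  after event 3 (t=17: INC x by 2): {x=16, z=7}
  after event 4 (t=23: INC z by 2): {x=16, z=9}
  after event 5 (t=30: DEL x): {z=9}
  after event 6 (t=34: INC x by 14): {x=14, z=9}

Answer: {x=14, z=9}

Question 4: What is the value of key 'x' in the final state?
Answer: 14

Derivation:
Track key 'x' through all 6 events:
  event 1 (t=6: INC x by 14): x (absent) -> 14
  event 2 (t=16: SET z = 7): x unchanged
  event 3 (t=17: INC x by 2): x 14 -> 16
  event 4 (t=23: INC z by 2): x unchanged
  event 5 (t=30: DEL x): x 16 -> (absent)
  event 6 (t=34: INC x by 14): x (absent) -> 14
Final: x = 14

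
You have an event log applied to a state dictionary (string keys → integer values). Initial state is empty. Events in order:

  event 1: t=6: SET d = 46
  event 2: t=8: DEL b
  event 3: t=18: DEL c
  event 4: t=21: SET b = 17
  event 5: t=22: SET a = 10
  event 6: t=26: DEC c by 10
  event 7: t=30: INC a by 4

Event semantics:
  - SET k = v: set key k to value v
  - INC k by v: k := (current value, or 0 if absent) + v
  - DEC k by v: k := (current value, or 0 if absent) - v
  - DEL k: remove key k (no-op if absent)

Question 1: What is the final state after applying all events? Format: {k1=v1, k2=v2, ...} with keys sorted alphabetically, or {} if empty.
  after event 1 (t=6: SET d = 46): {d=46}
  after event 2 (t=8: DEL b): {d=46}
  after event 3 (t=18: DEL c): {d=46}
  after event 4 (t=21: SET b = 17): {b=17, d=46}
  after event 5 (t=22: SET a = 10): {a=10, b=17, d=46}
  after event 6 (t=26: DEC c by 10): {a=10, b=17, c=-10, d=46}
  after event 7 (t=30: INC a by 4): {a=14, b=17, c=-10, d=46}

Answer: {a=14, b=17, c=-10, d=46}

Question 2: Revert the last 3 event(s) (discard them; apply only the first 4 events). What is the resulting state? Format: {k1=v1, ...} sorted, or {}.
Answer: {b=17, d=46}

Derivation:
Keep first 4 events (discard last 3):
  after event 1 (t=6: SET d = 46): {d=46}
  after event 2 (t=8: DEL b): {d=46}
  after event 3 (t=18: DEL c): {d=46}
  after event 4 (t=21: SET b = 17): {b=17, d=46}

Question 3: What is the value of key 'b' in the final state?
Track key 'b' through all 7 events:
  event 1 (t=6: SET d = 46): b unchanged
  event 2 (t=8: DEL b): b (absent) -> (absent)
  event 3 (t=18: DEL c): b unchanged
  event 4 (t=21: SET b = 17): b (absent) -> 17
  event 5 (t=22: SET a = 10): b unchanged
  event 6 (t=26: DEC c by 10): b unchanged
  event 7 (t=30: INC a by 4): b unchanged
Final: b = 17

Answer: 17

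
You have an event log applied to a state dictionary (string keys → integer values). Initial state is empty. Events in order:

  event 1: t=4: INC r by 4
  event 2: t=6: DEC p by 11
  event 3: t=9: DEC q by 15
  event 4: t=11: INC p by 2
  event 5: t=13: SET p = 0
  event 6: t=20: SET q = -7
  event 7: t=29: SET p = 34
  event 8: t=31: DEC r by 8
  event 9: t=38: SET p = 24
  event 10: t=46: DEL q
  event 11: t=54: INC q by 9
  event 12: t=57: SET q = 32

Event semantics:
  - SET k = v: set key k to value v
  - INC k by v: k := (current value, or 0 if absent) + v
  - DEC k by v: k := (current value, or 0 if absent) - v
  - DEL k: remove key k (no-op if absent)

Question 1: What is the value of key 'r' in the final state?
Answer: -4

Derivation:
Track key 'r' through all 12 events:
  event 1 (t=4: INC r by 4): r (absent) -> 4
  event 2 (t=6: DEC p by 11): r unchanged
  event 3 (t=9: DEC q by 15): r unchanged
  event 4 (t=11: INC p by 2): r unchanged
  event 5 (t=13: SET p = 0): r unchanged
  event 6 (t=20: SET q = -7): r unchanged
  event 7 (t=29: SET p = 34): r unchanged
  event 8 (t=31: DEC r by 8): r 4 -> -4
  event 9 (t=38: SET p = 24): r unchanged
  event 10 (t=46: DEL q): r unchanged
  event 11 (t=54: INC q by 9): r unchanged
  event 12 (t=57: SET q = 32): r unchanged
Final: r = -4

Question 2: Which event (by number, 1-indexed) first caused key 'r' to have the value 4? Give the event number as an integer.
Answer: 1

Derivation:
Looking for first event where r becomes 4:
  event 1: r (absent) -> 4  <-- first match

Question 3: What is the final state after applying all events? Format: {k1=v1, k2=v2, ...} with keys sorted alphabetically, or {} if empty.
Answer: {p=24, q=32, r=-4}

Derivation:
  after event 1 (t=4: INC r by 4): {r=4}
  after event 2 (t=6: DEC p by 11): {p=-11, r=4}
  after event 3 (t=9: DEC q by 15): {p=-11, q=-15, r=4}
  after event 4 (t=11: INC p by 2): {p=-9, q=-15, r=4}
  after event 5 (t=13: SET p = 0): {p=0, q=-15, r=4}
  after event 6 (t=20: SET q = -7): {p=0, q=-7, r=4}
  after event 7 (t=29: SET p = 34): {p=34, q=-7, r=4}
  after event 8 (t=31: DEC r by 8): {p=34, q=-7, r=-4}
  after event 9 (t=38: SET p = 24): {p=24, q=-7, r=-4}
  after event 10 (t=46: DEL q): {p=24, r=-4}
  after event 11 (t=54: INC q by 9): {p=24, q=9, r=-4}
  after event 12 (t=57: SET q = 32): {p=24, q=32, r=-4}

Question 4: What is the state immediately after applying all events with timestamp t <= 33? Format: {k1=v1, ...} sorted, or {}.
Answer: {p=34, q=-7, r=-4}

Derivation:
Apply events with t <= 33 (8 events):
  after event 1 (t=4: INC r by 4): {r=4}
  after event 2 (t=6: DEC p by 11): {p=-11, r=4}
  after event 3 (t=9: DEC q by 15): {p=-11, q=-15, r=4}
  after event 4 (t=11: INC p by 2): {p=-9, q=-15, r=4}
  after event 5 (t=13: SET p = 0): {p=0, q=-15, r=4}
  after event 6 (t=20: SET q = -7): {p=0, q=-7, r=4}
  after event 7 (t=29: SET p = 34): {p=34, q=-7, r=4}
  after event 8 (t=31: DEC r by 8): {p=34, q=-7, r=-4}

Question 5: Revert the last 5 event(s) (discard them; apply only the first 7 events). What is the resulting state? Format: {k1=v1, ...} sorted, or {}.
Keep first 7 events (discard last 5):
  after event 1 (t=4: INC r by 4): {r=4}
  after event 2 (t=6: DEC p by 11): {p=-11, r=4}
  after event 3 (t=9: DEC q by 15): {p=-11, q=-15, r=4}
  after event 4 (t=11: INC p by 2): {p=-9, q=-15, r=4}
  after event 5 (t=13: SET p = 0): {p=0, q=-15, r=4}
  after event 6 (t=20: SET q = -7): {p=0, q=-7, r=4}
  after event 7 (t=29: SET p = 34): {p=34, q=-7, r=4}

Answer: {p=34, q=-7, r=4}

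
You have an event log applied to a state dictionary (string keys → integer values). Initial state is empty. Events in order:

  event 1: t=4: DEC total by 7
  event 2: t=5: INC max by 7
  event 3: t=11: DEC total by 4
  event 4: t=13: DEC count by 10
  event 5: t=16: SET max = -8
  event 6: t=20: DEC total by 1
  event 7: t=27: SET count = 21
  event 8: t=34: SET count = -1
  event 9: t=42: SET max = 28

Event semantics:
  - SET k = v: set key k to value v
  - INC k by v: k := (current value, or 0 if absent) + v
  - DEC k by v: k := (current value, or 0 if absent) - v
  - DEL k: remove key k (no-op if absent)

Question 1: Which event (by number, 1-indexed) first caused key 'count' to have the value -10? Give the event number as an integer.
Answer: 4

Derivation:
Looking for first event where count becomes -10:
  event 4: count (absent) -> -10  <-- first match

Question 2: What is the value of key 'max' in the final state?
Answer: 28

Derivation:
Track key 'max' through all 9 events:
  event 1 (t=4: DEC total by 7): max unchanged
  event 2 (t=5: INC max by 7): max (absent) -> 7
  event 3 (t=11: DEC total by 4): max unchanged
  event 4 (t=13: DEC count by 10): max unchanged
  event 5 (t=16: SET max = -8): max 7 -> -8
  event 6 (t=20: DEC total by 1): max unchanged
  event 7 (t=27: SET count = 21): max unchanged
  event 8 (t=34: SET count = -1): max unchanged
  event 9 (t=42: SET max = 28): max -8 -> 28
Final: max = 28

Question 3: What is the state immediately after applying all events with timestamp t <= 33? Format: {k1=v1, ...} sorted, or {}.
Apply events with t <= 33 (7 events):
  after event 1 (t=4: DEC total by 7): {total=-7}
  after event 2 (t=5: INC max by 7): {max=7, total=-7}
  after event 3 (t=11: DEC total by 4): {max=7, total=-11}
  after event 4 (t=13: DEC count by 10): {count=-10, max=7, total=-11}
  after event 5 (t=16: SET max = -8): {count=-10, max=-8, total=-11}
  after event 6 (t=20: DEC total by 1): {count=-10, max=-8, total=-12}
  after event 7 (t=27: SET count = 21): {count=21, max=-8, total=-12}

Answer: {count=21, max=-8, total=-12}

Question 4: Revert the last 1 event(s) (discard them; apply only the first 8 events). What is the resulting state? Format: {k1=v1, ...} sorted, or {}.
Keep first 8 events (discard last 1):
  after event 1 (t=4: DEC total by 7): {total=-7}
  after event 2 (t=5: INC max by 7): {max=7, total=-7}
  after event 3 (t=11: DEC total by 4): {max=7, total=-11}
  after event 4 (t=13: DEC count by 10): {count=-10, max=7, total=-11}
  after event 5 (t=16: SET max = -8): {count=-10, max=-8, total=-11}
  after event 6 (t=20: DEC total by 1): {count=-10, max=-8, total=-12}
  after event 7 (t=27: SET count = 21): {count=21, max=-8, total=-12}
  after event 8 (t=34: SET count = -1): {count=-1, max=-8, total=-12}

Answer: {count=-1, max=-8, total=-12}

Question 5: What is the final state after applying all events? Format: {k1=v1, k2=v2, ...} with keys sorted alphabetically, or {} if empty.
Answer: {count=-1, max=28, total=-12}

Derivation:
  after event 1 (t=4: DEC total by 7): {total=-7}
  after event 2 (t=5: INC max by 7): {max=7, total=-7}
  after event 3 (t=11: DEC total by 4): {max=7, total=-11}
  after event 4 (t=13: DEC count by 10): {count=-10, max=7, total=-11}
  after event 5 (t=16: SET max = -8): {count=-10, max=-8, total=-11}
  after event 6 (t=20: DEC total by 1): {count=-10, max=-8, total=-12}
  after event 7 (t=27: SET count = 21): {count=21, max=-8, total=-12}
  after event 8 (t=34: SET count = -1): {count=-1, max=-8, total=-12}
  after event 9 (t=42: SET max = 28): {count=-1, max=28, total=-12}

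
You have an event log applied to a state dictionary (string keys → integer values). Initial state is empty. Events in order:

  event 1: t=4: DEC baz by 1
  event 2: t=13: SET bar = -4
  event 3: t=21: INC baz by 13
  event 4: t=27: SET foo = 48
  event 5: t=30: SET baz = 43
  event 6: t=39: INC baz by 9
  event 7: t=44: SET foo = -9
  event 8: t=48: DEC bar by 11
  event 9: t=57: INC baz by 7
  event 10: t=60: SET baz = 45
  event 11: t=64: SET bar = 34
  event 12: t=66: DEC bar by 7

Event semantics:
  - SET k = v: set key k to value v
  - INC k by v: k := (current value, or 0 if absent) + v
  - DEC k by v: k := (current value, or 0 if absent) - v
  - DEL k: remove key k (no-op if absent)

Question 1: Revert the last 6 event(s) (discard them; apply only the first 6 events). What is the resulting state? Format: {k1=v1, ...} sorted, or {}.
Answer: {bar=-4, baz=52, foo=48}

Derivation:
Keep first 6 events (discard last 6):
  after event 1 (t=4: DEC baz by 1): {baz=-1}
  after event 2 (t=13: SET bar = -4): {bar=-4, baz=-1}
  after event 3 (t=21: INC baz by 13): {bar=-4, baz=12}
  after event 4 (t=27: SET foo = 48): {bar=-4, baz=12, foo=48}
  after event 5 (t=30: SET baz = 43): {bar=-4, baz=43, foo=48}
  after event 6 (t=39: INC baz by 9): {bar=-4, baz=52, foo=48}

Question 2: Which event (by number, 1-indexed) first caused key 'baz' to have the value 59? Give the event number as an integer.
Answer: 9

Derivation:
Looking for first event where baz becomes 59:
  event 1: baz = -1
  event 2: baz = -1
  event 3: baz = 12
  event 4: baz = 12
  event 5: baz = 43
  event 6: baz = 52
  event 7: baz = 52
  event 8: baz = 52
  event 9: baz 52 -> 59  <-- first match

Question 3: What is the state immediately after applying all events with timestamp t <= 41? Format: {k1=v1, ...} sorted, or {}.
Apply events with t <= 41 (6 events):
  after event 1 (t=4: DEC baz by 1): {baz=-1}
  after event 2 (t=13: SET bar = -4): {bar=-4, baz=-1}
  after event 3 (t=21: INC baz by 13): {bar=-4, baz=12}
  after event 4 (t=27: SET foo = 48): {bar=-4, baz=12, foo=48}
  after event 5 (t=30: SET baz = 43): {bar=-4, baz=43, foo=48}
  after event 6 (t=39: INC baz by 9): {bar=-4, baz=52, foo=48}

Answer: {bar=-4, baz=52, foo=48}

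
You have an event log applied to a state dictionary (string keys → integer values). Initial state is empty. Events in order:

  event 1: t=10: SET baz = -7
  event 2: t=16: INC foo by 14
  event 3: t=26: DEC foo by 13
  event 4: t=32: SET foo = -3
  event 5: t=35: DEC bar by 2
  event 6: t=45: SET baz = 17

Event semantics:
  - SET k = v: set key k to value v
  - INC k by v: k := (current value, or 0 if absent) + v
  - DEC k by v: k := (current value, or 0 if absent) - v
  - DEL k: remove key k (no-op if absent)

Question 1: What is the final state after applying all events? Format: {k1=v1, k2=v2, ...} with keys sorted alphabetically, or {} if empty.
Answer: {bar=-2, baz=17, foo=-3}

Derivation:
  after event 1 (t=10: SET baz = -7): {baz=-7}
  after event 2 (t=16: INC foo by 14): {baz=-7, foo=14}
  after event 3 (t=26: DEC foo by 13): {baz=-7, foo=1}
  after event 4 (t=32: SET foo = -3): {baz=-7, foo=-3}
  after event 5 (t=35: DEC bar by 2): {bar=-2, baz=-7, foo=-3}
  after event 6 (t=45: SET baz = 17): {bar=-2, baz=17, foo=-3}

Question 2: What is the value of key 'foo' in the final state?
Answer: -3

Derivation:
Track key 'foo' through all 6 events:
  event 1 (t=10: SET baz = -7): foo unchanged
  event 2 (t=16: INC foo by 14): foo (absent) -> 14
  event 3 (t=26: DEC foo by 13): foo 14 -> 1
  event 4 (t=32: SET foo = -3): foo 1 -> -3
  event 5 (t=35: DEC bar by 2): foo unchanged
  event 6 (t=45: SET baz = 17): foo unchanged
Final: foo = -3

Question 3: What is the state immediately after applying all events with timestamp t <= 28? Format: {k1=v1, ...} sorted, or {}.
Answer: {baz=-7, foo=1}

Derivation:
Apply events with t <= 28 (3 events):
  after event 1 (t=10: SET baz = -7): {baz=-7}
  after event 2 (t=16: INC foo by 14): {baz=-7, foo=14}
  after event 3 (t=26: DEC foo by 13): {baz=-7, foo=1}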